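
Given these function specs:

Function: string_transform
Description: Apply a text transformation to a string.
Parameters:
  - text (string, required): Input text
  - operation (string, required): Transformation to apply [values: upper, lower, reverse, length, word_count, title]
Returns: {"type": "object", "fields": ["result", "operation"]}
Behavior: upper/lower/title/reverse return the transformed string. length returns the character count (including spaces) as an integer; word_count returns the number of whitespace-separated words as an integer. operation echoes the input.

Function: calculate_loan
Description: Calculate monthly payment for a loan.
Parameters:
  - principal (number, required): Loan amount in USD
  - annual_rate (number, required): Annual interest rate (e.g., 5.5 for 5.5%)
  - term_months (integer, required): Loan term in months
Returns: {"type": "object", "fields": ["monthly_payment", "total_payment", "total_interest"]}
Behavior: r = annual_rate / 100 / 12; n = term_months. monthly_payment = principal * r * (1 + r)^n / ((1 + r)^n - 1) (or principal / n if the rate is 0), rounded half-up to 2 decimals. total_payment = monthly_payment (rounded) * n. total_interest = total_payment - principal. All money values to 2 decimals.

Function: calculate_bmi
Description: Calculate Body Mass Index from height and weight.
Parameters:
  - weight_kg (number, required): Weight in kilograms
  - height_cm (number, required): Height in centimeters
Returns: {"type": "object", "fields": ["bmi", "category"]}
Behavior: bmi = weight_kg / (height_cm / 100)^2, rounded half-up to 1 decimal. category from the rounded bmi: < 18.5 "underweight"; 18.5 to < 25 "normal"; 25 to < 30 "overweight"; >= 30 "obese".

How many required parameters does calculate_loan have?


Parameters of calculate_loan: principal (required), annual_rate (required), term_months (required)
Required count:
3


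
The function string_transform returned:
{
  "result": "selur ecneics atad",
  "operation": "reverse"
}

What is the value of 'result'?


selur ecneics atad


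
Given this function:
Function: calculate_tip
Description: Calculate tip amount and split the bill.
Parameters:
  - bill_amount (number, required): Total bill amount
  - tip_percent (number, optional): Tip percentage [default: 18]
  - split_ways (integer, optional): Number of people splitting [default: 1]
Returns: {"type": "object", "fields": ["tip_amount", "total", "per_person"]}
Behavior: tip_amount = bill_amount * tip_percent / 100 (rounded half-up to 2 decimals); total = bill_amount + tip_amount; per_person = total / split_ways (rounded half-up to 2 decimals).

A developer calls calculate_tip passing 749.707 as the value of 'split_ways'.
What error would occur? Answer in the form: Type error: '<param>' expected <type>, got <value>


Spec: 'split_ways' is declared as integer; 749.707 is a non-integer number.
Type error: 'split_ways' expected integer, got 749.707


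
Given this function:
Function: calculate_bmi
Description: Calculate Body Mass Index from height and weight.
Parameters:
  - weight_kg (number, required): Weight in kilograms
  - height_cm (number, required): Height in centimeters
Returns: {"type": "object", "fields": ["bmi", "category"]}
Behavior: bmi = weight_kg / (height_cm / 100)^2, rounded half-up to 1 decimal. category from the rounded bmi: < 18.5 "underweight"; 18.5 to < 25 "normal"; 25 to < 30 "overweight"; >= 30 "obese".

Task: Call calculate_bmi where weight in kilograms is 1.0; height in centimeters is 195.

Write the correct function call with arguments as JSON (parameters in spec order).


Mapping each described value to its parameter name:
  'Weight in kilograms' -> weight_kg = 1.0
  'Height in centimeters' -> height_cm = 195
calculate_bmi({"weight_kg": 1.0, "height_cm": 195})


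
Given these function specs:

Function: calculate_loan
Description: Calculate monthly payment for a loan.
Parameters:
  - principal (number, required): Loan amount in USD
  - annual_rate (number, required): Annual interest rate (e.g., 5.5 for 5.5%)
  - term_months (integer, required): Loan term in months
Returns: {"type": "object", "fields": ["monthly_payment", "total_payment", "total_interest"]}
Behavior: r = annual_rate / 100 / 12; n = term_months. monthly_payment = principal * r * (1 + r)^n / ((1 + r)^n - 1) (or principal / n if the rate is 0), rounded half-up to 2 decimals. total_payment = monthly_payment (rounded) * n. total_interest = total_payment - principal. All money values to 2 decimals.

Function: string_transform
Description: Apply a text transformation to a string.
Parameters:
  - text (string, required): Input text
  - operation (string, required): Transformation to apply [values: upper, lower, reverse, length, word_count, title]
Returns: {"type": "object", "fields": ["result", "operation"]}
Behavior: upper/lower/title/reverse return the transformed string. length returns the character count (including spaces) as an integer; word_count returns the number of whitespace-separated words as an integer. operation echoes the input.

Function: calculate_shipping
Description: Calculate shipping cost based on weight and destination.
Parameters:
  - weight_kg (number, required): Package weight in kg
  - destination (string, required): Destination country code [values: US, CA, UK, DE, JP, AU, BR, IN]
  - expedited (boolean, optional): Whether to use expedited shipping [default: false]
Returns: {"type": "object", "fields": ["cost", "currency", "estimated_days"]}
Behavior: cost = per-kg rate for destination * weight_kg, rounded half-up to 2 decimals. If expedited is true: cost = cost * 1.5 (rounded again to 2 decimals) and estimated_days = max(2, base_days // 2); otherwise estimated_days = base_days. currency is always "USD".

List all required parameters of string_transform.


Parameters of string_transform and their required/optional flag:
  text: required
  operation: required
operation, text


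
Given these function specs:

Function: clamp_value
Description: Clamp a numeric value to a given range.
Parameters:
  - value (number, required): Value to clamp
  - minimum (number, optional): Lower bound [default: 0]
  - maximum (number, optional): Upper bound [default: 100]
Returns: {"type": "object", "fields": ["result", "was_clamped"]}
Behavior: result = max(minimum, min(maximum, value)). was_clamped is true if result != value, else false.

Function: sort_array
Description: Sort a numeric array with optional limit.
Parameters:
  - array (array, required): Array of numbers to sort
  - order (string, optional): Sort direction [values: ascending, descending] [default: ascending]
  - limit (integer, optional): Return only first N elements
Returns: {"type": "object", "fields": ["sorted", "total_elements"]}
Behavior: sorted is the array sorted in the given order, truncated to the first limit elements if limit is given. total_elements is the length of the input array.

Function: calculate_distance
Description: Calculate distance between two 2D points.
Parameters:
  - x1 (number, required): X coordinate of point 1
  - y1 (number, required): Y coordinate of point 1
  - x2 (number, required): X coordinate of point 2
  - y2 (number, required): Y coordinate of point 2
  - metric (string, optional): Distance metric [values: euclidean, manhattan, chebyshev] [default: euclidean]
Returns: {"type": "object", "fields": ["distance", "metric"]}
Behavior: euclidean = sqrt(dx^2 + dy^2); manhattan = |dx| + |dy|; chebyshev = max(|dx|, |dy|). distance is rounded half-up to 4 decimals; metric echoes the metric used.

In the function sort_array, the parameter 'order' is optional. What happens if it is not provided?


The sort_array spec declares:
  - order (string, optional): Sort direction [values: ascending, descending] [default: ascending]
It defaults to ascending


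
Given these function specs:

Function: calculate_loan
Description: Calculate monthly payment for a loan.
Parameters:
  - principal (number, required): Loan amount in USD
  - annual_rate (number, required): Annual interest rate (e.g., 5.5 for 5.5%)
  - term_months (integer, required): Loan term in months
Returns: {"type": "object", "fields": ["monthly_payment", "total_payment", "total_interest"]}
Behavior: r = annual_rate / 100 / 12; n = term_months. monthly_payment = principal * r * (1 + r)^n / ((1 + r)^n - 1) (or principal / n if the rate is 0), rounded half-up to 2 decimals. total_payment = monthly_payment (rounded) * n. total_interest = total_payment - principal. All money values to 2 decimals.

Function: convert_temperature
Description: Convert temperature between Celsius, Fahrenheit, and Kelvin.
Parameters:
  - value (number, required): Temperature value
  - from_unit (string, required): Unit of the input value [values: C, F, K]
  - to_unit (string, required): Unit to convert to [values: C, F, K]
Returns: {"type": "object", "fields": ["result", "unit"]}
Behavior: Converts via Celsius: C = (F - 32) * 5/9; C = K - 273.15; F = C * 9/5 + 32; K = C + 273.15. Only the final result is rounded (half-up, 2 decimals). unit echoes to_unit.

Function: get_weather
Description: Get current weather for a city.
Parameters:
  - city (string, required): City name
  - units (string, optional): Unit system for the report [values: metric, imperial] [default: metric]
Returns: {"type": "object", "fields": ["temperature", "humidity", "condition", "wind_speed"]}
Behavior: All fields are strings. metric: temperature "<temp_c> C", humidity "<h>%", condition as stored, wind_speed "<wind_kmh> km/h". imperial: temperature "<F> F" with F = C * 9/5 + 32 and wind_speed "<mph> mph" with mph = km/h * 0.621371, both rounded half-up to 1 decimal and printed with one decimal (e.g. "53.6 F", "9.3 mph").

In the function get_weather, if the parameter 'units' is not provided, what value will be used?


The get_weather spec declares:
  - units (string, optional): Unit system for the report [values: metric, imperial] [default: metric]
Default:
metric


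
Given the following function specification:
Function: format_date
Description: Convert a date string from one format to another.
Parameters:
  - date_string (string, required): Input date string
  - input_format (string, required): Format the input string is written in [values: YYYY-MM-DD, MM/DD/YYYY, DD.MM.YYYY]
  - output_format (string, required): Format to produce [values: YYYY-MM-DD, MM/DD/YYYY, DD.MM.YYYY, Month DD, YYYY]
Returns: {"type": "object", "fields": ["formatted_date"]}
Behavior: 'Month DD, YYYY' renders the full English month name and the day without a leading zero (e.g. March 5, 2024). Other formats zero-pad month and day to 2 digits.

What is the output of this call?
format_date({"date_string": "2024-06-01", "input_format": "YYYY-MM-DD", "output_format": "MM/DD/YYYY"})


Parse '2024-06-01' as YYYY-MM-DD: year=2024, month=6, day=1
Render as MM/DD/YYYY: 06/01/2024
Output:
{"formatted_date": "06/01/2024"}


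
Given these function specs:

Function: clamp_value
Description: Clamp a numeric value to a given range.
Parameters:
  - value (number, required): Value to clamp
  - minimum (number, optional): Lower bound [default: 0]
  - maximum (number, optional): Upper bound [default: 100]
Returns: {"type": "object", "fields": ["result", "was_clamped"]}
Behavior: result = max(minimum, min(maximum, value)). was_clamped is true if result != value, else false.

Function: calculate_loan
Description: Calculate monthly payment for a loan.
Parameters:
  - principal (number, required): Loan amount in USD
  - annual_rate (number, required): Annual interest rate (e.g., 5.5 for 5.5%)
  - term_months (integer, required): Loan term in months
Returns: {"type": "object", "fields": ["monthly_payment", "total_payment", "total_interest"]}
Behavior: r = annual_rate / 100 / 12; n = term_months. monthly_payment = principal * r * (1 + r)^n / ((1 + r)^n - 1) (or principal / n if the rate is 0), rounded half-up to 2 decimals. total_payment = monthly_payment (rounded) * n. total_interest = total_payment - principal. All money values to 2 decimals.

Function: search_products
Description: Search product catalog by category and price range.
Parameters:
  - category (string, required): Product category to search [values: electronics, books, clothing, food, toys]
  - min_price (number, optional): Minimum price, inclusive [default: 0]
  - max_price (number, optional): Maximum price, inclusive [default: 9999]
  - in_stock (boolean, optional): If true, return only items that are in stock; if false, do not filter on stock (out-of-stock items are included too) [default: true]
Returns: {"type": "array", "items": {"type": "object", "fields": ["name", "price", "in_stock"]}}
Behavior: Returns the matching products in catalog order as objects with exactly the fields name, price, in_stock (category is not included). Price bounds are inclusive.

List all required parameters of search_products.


Parameters of search_products and their required/optional flag:
  category: required
  min_price: optional
  max_price: optional
  in_stock: optional
category


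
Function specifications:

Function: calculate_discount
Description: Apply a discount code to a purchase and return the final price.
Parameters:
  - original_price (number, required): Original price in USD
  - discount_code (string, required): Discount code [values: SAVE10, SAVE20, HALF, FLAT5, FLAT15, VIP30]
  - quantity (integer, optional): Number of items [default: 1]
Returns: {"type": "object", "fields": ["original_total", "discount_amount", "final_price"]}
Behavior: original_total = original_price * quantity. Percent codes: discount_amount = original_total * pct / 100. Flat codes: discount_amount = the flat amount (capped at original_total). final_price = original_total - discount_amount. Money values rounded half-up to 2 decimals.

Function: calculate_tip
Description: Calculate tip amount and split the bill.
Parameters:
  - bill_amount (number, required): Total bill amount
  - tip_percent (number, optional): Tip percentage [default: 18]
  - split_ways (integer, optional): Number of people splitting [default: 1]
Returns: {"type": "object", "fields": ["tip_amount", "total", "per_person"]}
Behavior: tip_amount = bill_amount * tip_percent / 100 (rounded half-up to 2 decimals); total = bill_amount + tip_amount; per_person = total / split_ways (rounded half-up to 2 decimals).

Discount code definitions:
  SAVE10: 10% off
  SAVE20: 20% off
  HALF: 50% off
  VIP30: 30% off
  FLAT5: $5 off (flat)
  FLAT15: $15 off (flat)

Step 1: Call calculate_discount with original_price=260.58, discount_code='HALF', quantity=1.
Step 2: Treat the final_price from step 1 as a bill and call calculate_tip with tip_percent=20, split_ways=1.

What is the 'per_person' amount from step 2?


Step 1: calculate_discount(original_price=260.58, discount_code=HALF, quantity=1)
  original_total = 260.58 * 1 = 260.58
  HALF = 50% off: discount_amount = 260.58 * 50/100 = 130.29 -> 130.29
  final_price = 260.58 - 130.29 = 130.29
  -> final_price = 130.29
Step 2: calculate_tip(bill_amount=130.29, tip_percent=20, split_ways=1)
  tip_amount = 130.29 * 20/100 = 26.058 -> 26.06
  total = 130.29 + 26.06 = 156.35
  per_person = 156.35 / 1 = 156.35 -> 156.35
  -> per_person = 156.35
$156.35


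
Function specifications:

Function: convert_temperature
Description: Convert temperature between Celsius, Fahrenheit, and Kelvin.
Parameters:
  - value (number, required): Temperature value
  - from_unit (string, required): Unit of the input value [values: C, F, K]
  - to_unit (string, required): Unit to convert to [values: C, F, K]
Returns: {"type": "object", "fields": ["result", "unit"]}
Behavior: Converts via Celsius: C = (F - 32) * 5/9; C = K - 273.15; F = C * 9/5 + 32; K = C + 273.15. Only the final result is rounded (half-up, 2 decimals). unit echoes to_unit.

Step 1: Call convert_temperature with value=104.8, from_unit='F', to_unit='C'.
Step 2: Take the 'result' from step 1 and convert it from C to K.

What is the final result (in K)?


Step 1: convert_temperature(value=104.8, from_unit=F, to_unit=C)
  To C: (104.8 - 32) * 5/9 = 40.444444
  Target is C: 40.444444
  Round to 2 decimals: 40.44
  -> result = 40.44 C
Step 2: convert_temperature(value=40.44, from_unit=C, to_unit=K)
  Input already in C: 40.44
  To K: 40.44 + 273.15 = 313.59
  Round to 2 decimals: 313.59
  -> result = 313.59 K
313.59 K


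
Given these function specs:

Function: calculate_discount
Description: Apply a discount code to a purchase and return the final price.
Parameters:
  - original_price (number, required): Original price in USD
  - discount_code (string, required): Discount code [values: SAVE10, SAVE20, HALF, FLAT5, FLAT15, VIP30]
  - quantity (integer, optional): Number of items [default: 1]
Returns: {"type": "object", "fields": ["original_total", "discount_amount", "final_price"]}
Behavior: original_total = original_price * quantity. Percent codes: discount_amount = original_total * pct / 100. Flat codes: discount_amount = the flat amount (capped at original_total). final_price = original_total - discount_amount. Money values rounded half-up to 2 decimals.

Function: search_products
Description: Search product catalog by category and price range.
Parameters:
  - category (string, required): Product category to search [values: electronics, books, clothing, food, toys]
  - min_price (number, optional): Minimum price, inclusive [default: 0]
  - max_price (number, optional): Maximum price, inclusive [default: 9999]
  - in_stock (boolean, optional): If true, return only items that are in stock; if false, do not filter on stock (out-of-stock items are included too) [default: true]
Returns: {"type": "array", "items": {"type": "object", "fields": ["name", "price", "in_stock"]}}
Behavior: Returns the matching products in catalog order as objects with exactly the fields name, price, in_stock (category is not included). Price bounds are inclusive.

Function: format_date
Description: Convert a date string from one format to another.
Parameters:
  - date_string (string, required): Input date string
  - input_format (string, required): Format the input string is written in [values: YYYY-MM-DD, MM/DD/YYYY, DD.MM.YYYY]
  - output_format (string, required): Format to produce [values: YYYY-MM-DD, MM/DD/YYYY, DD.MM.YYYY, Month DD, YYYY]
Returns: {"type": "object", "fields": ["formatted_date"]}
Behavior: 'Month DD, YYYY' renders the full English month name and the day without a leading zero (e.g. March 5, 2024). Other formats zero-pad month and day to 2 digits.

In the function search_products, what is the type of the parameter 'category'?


The search_products spec declares:
  - category (string, required): Product category to search [values: electronics, books, clothing, food, toys]
Type:
string


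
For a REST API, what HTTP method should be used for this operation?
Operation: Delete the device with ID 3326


GET = read, POST = create, PUT = update/replace, DELETE = remove
This operation is a removal.
DELETE


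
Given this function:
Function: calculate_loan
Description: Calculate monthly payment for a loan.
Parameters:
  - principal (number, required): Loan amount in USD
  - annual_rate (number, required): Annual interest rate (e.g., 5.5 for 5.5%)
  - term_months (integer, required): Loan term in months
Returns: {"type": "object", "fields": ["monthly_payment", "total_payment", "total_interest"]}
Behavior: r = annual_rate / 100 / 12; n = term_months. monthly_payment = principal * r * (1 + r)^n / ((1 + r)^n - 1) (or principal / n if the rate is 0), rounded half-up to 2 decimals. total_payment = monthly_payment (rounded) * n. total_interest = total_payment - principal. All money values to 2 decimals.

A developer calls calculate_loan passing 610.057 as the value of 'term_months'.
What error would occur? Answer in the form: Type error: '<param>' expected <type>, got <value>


Spec: 'term_months' is declared as integer; 610.057 is a non-integer number.
Type error: 'term_months' expected integer, got 610.057


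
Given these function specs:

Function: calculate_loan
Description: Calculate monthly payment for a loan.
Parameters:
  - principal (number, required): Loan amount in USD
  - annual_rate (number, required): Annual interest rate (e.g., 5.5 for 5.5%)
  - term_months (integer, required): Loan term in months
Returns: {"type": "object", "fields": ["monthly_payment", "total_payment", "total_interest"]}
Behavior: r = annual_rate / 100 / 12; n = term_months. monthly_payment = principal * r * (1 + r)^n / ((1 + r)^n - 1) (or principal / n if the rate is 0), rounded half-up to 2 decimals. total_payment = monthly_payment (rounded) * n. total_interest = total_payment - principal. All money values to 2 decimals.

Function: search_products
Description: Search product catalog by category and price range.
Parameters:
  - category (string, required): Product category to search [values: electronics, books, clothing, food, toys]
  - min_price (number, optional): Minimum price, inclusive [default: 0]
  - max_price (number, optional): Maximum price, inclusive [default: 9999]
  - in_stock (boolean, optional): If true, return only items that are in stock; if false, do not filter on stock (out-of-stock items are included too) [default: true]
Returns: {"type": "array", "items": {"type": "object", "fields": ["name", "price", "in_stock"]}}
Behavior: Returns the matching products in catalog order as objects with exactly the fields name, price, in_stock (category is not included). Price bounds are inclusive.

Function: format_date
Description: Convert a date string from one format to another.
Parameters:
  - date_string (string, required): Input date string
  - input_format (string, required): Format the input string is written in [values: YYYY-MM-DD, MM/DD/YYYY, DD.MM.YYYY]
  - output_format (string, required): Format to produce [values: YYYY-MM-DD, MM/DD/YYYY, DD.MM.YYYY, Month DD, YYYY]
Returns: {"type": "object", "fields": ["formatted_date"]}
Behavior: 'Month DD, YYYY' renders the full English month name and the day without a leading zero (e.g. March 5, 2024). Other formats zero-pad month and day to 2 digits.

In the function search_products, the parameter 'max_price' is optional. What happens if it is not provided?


The search_products spec declares:
  - max_price (number, optional): Maximum price, inclusive [default: 9999]
It defaults to 9999


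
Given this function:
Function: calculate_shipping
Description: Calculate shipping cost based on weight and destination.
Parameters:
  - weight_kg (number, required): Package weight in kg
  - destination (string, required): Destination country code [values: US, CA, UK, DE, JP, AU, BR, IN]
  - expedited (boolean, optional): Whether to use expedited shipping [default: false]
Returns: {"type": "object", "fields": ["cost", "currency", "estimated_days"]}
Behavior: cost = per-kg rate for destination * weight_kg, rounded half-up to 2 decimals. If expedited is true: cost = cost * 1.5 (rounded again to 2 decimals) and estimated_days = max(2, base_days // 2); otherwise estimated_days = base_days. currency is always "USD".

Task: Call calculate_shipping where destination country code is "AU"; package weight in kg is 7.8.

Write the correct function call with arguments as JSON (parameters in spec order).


Mapping each described value to its parameter name:
  'Destination country code' -> destination = "AU"
  'Package weight in kg' -> weight_kg = 7.8
calculate_shipping({"weight_kg": 7.8, "destination": "AU"})


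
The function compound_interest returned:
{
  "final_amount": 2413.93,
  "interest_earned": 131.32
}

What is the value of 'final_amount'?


2413.93


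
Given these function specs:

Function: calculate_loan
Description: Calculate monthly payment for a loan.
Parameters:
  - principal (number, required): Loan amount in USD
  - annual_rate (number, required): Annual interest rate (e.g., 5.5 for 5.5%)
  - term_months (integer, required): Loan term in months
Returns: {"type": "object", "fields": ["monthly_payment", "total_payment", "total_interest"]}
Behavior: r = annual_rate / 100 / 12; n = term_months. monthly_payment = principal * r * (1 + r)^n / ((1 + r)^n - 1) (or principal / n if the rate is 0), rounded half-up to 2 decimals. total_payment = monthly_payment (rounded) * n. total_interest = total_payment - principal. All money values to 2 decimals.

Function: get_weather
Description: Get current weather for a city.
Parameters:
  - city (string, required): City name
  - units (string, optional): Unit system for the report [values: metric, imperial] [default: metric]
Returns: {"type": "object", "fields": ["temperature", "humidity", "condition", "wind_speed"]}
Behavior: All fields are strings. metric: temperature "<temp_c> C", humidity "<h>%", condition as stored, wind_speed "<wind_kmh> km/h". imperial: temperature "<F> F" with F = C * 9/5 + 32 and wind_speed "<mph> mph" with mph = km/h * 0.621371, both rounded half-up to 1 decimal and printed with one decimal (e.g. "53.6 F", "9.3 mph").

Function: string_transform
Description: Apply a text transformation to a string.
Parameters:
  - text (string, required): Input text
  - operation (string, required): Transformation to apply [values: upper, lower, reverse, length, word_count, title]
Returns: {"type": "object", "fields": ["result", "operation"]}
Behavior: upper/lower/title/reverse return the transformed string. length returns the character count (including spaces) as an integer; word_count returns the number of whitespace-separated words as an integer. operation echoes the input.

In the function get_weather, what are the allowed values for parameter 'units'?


The get_weather spec declares:
  - units (string, optional): Unit system for the report [values: metric, imperial] [default: metric]
Allowed values:
metric, imperial


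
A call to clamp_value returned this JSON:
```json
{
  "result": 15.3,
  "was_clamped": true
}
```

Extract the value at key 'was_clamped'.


true


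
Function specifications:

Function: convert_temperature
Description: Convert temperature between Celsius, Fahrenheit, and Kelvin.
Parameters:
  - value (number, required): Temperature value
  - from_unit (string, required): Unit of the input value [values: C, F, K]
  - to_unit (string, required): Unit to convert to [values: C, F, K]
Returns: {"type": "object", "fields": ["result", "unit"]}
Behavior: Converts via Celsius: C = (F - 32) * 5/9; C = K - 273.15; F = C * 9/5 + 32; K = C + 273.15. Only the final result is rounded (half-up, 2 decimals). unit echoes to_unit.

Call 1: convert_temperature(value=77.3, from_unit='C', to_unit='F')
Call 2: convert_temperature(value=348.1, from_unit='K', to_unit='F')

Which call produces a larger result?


Call 1:
  Input already in C: 77.3
  To F: 77.3 * 9/5 + 32 = 171.14
  Round to 2 decimals: 171.14
  -> 171.14 F
Call 2:
  To C: 348.1 - 273.15 = 74.95
  To F: 74.95 * 9/5 + 32 = 166.91
  Round to 2 decimals: 166.91
  -> 166.91 F
Call 1 (171.14 F)


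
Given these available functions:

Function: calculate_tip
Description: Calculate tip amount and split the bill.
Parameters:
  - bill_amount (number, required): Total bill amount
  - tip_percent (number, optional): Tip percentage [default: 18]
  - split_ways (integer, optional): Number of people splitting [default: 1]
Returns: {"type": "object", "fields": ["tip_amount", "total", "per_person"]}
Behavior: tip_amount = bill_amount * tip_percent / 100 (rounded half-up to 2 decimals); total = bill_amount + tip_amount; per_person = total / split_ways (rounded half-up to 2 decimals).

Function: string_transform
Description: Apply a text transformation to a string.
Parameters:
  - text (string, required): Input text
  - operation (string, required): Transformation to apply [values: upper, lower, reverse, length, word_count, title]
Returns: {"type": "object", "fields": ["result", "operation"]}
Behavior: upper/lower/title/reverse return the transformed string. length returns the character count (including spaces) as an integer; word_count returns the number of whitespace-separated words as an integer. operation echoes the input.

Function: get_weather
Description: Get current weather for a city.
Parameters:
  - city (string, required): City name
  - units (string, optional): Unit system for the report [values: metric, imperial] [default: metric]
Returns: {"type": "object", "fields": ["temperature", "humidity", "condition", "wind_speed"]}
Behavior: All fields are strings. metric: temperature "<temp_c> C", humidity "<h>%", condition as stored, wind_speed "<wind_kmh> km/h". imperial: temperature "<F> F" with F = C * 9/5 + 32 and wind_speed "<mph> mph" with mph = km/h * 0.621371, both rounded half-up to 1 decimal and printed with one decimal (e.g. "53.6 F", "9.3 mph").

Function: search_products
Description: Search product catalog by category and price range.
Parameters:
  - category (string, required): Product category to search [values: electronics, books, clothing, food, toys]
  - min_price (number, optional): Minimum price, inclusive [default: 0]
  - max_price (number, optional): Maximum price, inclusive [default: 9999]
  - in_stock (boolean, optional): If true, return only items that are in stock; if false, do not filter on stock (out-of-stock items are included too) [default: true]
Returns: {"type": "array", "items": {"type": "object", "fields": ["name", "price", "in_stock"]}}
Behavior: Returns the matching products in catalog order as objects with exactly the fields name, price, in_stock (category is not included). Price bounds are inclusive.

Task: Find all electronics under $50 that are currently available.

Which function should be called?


The task needs a function whose description is: Search product catalog by category and price range.
search_products


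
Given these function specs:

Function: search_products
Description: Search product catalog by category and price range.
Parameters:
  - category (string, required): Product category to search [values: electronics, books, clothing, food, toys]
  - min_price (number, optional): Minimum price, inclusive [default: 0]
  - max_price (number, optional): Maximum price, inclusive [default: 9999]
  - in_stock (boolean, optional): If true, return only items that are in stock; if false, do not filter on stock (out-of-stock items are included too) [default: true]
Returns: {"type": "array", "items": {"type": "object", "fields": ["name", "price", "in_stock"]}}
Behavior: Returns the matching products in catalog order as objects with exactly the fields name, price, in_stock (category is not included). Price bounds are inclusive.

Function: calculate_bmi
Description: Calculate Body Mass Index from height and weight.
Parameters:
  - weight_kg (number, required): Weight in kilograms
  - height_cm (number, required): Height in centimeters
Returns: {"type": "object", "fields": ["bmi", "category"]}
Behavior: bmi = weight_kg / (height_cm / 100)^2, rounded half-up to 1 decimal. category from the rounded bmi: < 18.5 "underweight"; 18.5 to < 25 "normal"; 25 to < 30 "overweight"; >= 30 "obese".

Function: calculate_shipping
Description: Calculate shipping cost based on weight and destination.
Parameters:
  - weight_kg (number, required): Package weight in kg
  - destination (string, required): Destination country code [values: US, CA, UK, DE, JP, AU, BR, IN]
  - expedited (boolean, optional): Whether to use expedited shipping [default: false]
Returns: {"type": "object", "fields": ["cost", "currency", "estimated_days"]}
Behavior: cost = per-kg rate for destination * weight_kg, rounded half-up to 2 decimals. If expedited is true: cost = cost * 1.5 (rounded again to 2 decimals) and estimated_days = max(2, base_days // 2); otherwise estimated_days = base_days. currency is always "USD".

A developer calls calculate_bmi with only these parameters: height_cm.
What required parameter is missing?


Required parameters: weight_kg, height_cm
Provided: height_cm
Missing: weight_kg
weight_kg


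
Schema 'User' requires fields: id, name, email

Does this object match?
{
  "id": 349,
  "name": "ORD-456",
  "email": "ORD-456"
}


Checking required fields... All present.
Valid - all required fields present


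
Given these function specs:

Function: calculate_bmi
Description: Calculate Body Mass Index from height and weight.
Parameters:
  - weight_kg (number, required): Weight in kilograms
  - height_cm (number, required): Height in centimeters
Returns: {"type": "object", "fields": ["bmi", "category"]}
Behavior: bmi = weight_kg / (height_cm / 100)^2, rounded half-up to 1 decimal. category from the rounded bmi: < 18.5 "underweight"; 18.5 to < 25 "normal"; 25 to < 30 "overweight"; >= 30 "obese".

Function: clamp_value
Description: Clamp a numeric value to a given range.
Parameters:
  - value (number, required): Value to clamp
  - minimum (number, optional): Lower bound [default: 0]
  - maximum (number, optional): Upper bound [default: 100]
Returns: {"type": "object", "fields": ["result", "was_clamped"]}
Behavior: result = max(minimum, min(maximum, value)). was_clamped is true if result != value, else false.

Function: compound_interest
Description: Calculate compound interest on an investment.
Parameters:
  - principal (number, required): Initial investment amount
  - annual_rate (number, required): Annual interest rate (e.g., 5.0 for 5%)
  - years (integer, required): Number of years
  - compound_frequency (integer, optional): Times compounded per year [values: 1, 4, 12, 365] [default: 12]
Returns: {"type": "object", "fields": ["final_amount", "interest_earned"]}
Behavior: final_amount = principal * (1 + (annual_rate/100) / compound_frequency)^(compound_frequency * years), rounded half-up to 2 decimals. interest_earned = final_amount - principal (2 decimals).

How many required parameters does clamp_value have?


Parameters of clamp_value: value (required), minimum (optional), maximum (optional)
Required count:
1


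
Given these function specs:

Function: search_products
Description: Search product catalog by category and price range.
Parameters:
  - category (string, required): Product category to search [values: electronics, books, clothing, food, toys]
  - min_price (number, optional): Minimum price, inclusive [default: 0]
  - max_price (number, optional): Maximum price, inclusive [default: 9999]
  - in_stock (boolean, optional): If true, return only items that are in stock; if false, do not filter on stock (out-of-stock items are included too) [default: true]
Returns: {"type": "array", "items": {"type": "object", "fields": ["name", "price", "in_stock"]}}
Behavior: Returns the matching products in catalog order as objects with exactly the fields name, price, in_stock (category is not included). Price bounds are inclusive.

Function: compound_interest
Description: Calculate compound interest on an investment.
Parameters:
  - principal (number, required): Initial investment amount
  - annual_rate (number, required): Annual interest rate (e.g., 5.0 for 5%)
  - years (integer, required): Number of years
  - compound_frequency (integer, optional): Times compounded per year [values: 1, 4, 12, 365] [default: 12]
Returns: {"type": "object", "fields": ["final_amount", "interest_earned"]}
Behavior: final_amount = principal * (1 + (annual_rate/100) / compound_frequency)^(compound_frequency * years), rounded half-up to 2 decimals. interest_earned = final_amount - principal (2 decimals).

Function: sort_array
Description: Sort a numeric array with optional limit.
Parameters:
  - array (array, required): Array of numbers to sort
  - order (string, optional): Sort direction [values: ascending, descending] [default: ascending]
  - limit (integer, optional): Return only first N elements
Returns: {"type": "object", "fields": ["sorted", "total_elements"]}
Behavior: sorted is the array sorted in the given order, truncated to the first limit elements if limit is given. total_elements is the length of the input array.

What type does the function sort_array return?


The sort_array spec declares Returns: {"type": "object", "fields": ["sorted", "total_elements"]}
Type:
object


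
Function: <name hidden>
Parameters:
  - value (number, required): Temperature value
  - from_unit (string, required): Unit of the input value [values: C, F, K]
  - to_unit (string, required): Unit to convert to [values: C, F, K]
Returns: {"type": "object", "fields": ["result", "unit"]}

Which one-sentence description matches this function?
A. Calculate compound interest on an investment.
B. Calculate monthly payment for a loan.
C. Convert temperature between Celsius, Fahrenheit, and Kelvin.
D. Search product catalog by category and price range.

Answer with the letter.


Parameters value, from_unit, to_unit and return ["result", "unit"] fit: Convert temperature between Celsius, Fahrenheit, and Kelvin.
C


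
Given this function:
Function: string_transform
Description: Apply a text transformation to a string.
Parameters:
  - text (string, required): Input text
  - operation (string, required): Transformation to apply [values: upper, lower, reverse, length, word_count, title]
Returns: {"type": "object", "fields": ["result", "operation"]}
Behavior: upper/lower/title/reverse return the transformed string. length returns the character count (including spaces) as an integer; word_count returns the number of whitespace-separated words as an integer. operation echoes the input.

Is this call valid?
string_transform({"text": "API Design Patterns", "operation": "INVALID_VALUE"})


Checking parameter values...
Parameter 'operation' has value 'INVALID_VALUE' not in allowed: upper, lower, reverse, length, word_count, title
Invalid - 'operation' must be one of upper, lower, reverse, length, word_count, title


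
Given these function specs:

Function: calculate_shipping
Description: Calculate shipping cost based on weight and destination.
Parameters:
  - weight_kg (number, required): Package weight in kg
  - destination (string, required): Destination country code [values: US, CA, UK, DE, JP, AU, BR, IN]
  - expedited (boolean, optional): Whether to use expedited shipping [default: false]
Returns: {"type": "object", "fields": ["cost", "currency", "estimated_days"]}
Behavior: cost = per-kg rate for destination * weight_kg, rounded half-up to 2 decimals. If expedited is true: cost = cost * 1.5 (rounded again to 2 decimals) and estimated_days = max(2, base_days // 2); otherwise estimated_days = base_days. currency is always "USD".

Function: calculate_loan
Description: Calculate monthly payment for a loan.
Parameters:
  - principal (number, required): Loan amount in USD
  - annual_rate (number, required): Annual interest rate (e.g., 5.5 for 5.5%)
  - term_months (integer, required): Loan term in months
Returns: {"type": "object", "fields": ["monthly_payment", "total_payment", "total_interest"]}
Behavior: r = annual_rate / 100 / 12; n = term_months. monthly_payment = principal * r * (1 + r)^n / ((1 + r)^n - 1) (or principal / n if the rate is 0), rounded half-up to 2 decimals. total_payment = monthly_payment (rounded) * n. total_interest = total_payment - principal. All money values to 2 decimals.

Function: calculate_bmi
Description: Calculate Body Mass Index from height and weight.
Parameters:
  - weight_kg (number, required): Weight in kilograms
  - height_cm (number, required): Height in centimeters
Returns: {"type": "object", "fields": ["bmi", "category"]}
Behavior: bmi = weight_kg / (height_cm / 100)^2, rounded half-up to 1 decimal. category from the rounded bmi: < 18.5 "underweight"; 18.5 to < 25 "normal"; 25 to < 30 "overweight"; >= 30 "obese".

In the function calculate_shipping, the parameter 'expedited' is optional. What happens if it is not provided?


The calculate_shipping spec declares:
  - expedited (boolean, optional): Whether to use expedited shipping [default: false]
It defaults to false


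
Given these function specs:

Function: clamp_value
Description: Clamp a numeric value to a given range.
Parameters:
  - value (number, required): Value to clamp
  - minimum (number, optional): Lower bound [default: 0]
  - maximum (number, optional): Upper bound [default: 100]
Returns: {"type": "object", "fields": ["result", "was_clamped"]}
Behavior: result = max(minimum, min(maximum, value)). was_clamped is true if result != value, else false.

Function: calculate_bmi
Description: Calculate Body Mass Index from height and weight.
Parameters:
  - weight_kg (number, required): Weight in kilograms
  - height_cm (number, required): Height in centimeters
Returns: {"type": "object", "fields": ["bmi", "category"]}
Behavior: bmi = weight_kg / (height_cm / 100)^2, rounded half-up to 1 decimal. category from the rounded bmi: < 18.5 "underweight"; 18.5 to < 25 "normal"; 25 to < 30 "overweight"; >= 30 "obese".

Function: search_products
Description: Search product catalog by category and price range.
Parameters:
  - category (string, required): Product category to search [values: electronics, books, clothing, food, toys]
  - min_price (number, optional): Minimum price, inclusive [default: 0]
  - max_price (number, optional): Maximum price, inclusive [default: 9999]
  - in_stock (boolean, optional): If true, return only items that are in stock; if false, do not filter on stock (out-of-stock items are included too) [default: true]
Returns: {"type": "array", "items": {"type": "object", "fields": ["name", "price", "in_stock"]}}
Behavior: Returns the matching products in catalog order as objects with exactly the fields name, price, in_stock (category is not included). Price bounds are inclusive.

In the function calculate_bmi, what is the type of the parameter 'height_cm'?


The calculate_bmi spec declares:
  - height_cm (number, required): Height in centimeters
Type:
number
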